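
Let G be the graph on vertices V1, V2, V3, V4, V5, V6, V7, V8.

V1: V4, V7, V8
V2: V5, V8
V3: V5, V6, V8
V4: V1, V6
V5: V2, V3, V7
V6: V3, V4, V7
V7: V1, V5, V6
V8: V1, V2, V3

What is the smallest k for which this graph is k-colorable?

3

The cycle V7-V5-V3-V8-V1-V7 has odd length 5, so it cannot be 2-colored; at least 3 colors are needed.
3 colors suffice: V1=red, V2=red, V3=red, V4=blue, V5=green, V6=green, V7=blue, V8=blue. Every edge joins two different colors.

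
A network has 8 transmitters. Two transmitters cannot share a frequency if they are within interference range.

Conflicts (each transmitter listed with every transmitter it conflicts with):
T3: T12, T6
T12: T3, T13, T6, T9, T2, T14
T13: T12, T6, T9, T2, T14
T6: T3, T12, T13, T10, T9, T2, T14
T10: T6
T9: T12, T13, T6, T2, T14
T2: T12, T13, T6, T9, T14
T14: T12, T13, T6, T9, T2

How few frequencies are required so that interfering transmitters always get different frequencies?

6

T12, T13, T6, T9, T2, T14 all conflict with each other, so at least 6 frequencies are needed.
6 frequencies suffice: frequency 1 → {T6}; frequency 2 → {T12, T10}; frequency 3 → {T3, T2}; frequency 4 → {T14}; frequency 5 → {T9}; frequency 6 → {T13}. Each listed conflict is separated.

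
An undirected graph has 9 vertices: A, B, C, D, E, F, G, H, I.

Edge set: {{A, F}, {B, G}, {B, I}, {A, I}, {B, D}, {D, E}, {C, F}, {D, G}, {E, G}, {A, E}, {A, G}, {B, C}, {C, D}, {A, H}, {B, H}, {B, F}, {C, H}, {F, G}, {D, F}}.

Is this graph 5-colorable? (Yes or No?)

The chromatic number is 4. B, D, F, G are mutually adjacent (a clique of size 4), so at least 4 colors are needed.
4 colors suffice: color 1 → {A, B}; color 2 → {C, G, I}; color 3 → {E, F, H}; color 4 → {D}.
Since 5 ≥ 4, a proper 5-coloring certainly exists.

Yes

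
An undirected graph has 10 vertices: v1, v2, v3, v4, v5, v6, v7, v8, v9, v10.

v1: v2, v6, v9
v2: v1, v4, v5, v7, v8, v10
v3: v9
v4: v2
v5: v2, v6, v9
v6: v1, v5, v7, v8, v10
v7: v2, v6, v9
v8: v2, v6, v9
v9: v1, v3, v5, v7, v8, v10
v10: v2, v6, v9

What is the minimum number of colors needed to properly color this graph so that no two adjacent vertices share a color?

v2 and v4 are adjacent, so at least 2 colors are needed.
One proper 2-coloring: v1=B, v2=R, v3=B, v4=B, v5=B, v6=R, v7=B, v8=B, v9=R, v10=B. No two adjacent vertices share a color.

2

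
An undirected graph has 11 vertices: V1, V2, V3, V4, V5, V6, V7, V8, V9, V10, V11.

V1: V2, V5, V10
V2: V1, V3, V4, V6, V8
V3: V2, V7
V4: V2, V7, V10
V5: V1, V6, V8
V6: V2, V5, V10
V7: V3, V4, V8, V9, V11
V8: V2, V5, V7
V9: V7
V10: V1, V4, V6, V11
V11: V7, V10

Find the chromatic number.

2

V2 and V8 are adjacent, so at least 2 colors are needed.
2 colors suffice: V1=2, V2=1, V3=2, V4=2, V5=1, V6=2, V7=1, V8=2, V9=2, V10=1, V11=2. Every edge joins two different colors.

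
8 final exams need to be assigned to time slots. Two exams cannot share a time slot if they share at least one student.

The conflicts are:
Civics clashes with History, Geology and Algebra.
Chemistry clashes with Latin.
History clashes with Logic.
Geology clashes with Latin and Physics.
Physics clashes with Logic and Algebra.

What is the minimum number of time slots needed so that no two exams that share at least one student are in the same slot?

The cycle History-Civics-Geology-Physics-Logic-History has odd length 5, so it cannot be 2-colored; at least 3 time slots are needed.
3 time slots suffice: time slot 1 → {Chemistry, Geology, Logic, Algebra}; time slot 2 → {Civics, Latin, Physics}; time slot 3 → {History}. Every pair that conflicts lands in different time slots.

3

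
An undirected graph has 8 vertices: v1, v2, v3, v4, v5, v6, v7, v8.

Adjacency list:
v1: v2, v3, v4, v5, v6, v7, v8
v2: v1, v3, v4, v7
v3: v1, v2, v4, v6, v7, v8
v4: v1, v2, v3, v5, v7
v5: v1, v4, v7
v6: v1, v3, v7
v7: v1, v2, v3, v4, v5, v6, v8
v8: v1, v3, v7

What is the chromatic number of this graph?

v1, v2, v3, v4, v7 are pairwise adjacent (a clique of size 5), so at least 5 colors are needed.
A valid assignment using 5 colors: v1=R, v2=P, v3=G, v4=Y, v5=G, v6=Y, v7=B, v8=Y. Every edge joins two different colors.

5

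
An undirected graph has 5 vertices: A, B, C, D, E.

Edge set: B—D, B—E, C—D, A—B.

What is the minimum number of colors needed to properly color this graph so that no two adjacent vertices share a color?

2

A and B are adjacent, so at least 2 colors are needed.
A valid assignment using 2 colors: A=2, B=1, C=1, D=2, E=2. No two adjacent vertices share a color.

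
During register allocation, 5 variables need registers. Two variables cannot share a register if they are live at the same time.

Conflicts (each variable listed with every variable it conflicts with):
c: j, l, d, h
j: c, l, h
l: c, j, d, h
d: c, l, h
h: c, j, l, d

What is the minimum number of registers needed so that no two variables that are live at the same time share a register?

c, l, d, h are mutually in conflict, so at least 4 registers are needed.
4 registers suffice: register 1 → {c}; register 2 → {h}; register 3 → {l}; register 4 → {j, d}. Every pair that conflicts lands in different registers.

4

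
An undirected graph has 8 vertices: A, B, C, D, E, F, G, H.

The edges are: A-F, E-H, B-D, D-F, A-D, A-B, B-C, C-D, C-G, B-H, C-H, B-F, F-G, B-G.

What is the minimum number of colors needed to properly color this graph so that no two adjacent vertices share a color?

4

A, B, D, F are mutually adjacent (a clique of size 4), so at least 4 colors are needed.
4 colors suffice: A=4, B=1, C=3, D=2, E=1, F=3, G=2, H=2. Each edge has distinct colors on its endpoints.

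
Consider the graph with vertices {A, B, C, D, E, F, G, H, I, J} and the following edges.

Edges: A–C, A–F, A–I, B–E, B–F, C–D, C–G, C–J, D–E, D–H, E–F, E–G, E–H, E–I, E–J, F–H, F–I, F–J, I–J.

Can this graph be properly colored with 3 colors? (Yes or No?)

E, F, I, J are pairwise adjacent (a clique of size 4), so at least 4 colors are needed.
So 3 colors are not enough.

No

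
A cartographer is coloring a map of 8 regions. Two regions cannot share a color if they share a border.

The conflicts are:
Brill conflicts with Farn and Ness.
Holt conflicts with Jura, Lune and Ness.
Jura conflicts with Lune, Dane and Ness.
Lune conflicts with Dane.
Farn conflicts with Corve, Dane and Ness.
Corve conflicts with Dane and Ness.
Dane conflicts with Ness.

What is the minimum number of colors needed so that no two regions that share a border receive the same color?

Farn, Corve, Dane, Ness all conflict with each other, so at least 4 colors are needed.
A valid assignment using 4 colors: Brill=2, Holt=2, Jura=3, Lune=1, Farn=3, Corve=4, Dane=2, Ness=1. Each listed conflict is separated.

4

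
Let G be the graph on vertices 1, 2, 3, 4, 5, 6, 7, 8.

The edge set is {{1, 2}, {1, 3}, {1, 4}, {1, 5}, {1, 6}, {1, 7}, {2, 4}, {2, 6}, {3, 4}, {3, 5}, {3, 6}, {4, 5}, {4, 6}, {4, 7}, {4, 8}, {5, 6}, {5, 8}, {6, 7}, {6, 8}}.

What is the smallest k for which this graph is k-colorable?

1, 3, 4, 5, 6 form a clique, so at least 5 colors are needed.
5 colors suffice: 1=c, 2=d, 3=e, 4=b, 5=d, 6=a, 7=d, 8=c. No two adjacent vertices share a color.

5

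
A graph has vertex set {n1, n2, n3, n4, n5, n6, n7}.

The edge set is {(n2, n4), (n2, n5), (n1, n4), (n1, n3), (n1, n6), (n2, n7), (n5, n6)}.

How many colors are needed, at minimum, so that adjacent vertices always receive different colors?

3

The cycle n1-n6-n5-n2-n4-n1 has odd length 5, so it cannot be 2-colored; at least 3 colors are needed.
3 colors suffice: color red → {n1, n2}; color blue → {n3, n4, n5, n7}; color green → {n6}. Every edge joins two different colors.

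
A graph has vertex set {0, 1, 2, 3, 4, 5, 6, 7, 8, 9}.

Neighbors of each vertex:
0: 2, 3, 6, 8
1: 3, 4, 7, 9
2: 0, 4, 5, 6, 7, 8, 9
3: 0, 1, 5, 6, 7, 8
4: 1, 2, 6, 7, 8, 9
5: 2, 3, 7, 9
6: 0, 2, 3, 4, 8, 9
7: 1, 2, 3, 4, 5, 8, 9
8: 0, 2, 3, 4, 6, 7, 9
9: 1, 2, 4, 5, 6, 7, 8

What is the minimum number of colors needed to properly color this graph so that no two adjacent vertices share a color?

2, 4, 6, 8, 9 are pairwise adjacent (a clique of size 5), so at least 5 colors are needed.
One proper 5-coloring: 0=e, 1=c, 2=c, 3=a, 4=e, 5=d, 6=b, 7=b, 8=d, 9=a. No two adjacent vertices share a color.

5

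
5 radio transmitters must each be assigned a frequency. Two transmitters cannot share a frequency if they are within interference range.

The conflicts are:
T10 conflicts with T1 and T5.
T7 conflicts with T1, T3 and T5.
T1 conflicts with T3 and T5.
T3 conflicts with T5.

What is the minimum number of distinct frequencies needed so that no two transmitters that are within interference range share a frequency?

T7, T1, T3, T5 pairwise conflict, so at least 4 frequencies are needed.
A valid assignment using 4 frequencies: T10=3, T7=4, T1=2, T3=3, T5=1. Every pair that conflicts lands in different frequencies.

4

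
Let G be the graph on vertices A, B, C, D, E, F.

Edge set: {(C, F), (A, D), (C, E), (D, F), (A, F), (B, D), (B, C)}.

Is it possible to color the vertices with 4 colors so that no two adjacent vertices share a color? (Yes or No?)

Yes

The chromatic number is 3. A, D, F form a triangle, so at least 3 colors are needed.
One proper 3-coloring: A=green, B=blue, C=red, D=red, E=blue, F=blue.
Since 4 ≥ 3, a proper 4-coloring certainly exists.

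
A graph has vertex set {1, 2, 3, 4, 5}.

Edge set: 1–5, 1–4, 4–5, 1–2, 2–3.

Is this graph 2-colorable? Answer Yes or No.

No

1, 4, 5 are pairwise adjacent, so at least 3 colors are needed.
So 2 colors are not enough.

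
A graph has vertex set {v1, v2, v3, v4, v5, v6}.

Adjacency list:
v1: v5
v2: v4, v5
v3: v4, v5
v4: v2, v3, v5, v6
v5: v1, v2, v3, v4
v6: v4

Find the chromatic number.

v3, v4, v5 are pairwise adjacent, so at least 3 colors are needed.
3 colors suffice: v1=blue, v2=green, v3=green, v4=blue, v5=red, v6=red. Every edge joins two different colors.

3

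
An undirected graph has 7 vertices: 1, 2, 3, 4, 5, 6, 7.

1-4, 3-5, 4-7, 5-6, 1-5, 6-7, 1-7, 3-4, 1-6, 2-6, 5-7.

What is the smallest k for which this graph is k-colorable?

1, 5, 6, 7 are pairwise adjacent (a clique of size 4), so at least 4 colors are needed.
One proper 4-coloring: 1=d, 2=a, 3=b, 4=a, 5=a, 6=b, 7=c. No two adjacent vertices share a color.

4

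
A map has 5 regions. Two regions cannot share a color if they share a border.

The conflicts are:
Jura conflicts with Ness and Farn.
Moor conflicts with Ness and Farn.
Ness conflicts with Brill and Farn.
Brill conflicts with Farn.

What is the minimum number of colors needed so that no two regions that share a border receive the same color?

Moor, Ness, Farn are mutually in conflict, so at least 3 colors are needed.
One proper 3-coloring: Jura=3, Moor=3, Ness=2, Brill=3, Farn=1. No two conflicting regions share a color.

3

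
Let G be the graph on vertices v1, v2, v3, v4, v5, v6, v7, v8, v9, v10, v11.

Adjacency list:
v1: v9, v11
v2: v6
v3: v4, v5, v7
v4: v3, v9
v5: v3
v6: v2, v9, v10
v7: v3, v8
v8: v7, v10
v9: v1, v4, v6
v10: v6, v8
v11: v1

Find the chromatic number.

The cycle v9-v6-v10-v8-v7-v3-v4-v9 has odd length 7, so it cannot be 2-colored; at least 3 colors are needed.
3 colors suffice: color 1 → {v1, v3, v6, v8}; color 2 → {v2, v5, v7, v9, v10, v11}; color 3 → {v4}. No two adjacent vertices share a color.

3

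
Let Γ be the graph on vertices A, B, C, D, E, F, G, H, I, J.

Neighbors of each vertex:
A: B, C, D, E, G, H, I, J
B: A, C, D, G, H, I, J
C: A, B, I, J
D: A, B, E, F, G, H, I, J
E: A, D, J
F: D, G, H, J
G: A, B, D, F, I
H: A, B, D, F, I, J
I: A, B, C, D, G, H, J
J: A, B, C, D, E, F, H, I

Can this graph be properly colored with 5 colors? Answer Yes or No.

No

A, B, D, H, I, J are pairwise adjacent (a clique of size 6), so at least 6 colors are needed.
So 5 colors are not enough.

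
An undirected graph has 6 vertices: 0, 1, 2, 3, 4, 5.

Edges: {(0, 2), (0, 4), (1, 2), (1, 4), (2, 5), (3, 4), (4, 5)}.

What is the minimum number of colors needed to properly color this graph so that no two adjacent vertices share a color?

0 and 2 are adjacent, so at least 2 colors are needed.
2 colors suffice: color a → {2, 4}; color b → {0, 1, 3, 5}. No two adjacent vertices share a color.

2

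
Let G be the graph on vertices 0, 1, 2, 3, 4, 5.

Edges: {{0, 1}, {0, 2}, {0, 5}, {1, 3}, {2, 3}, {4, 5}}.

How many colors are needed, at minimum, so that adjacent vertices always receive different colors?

2

0 and 2 are adjacent, so at least 2 colors are needed.
A valid assignment using 2 colors: 0=red, 1=blue, 2=blue, 3=red, 4=red, 5=blue. Every edge joins two different colors.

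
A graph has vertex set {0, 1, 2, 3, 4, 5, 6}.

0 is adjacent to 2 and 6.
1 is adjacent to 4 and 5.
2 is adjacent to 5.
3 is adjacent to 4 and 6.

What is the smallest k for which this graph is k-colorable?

3

The cycle 0-2-5-1-4-3-6-0 has odd length 7, so it cannot be 2-colored; at least 3 colors are needed.
3 colors suffice: color a → {0, 1, 3}; color b → {2, 4, 6}; color c → {5}. Each edge has distinct colors on its endpoints.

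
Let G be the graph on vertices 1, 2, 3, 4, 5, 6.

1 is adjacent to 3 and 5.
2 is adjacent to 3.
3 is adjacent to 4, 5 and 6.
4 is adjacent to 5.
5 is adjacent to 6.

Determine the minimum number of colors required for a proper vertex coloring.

3

3, 4, 5 are mutually adjacent, so at least 3 colors are needed.
A valid assignment using 3 colors: 1=c, 2=b, 3=a, 4=c, 5=b, 6=c. No two adjacent vertices share a color.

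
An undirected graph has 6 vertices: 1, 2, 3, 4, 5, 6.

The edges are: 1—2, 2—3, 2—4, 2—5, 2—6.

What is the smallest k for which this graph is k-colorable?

2 and 4 are adjacent, so at least 2 colors are needed.
A valid assignment using 2 colors: 1=blue, 2=red, 3=blue, 4=blue, 5=blue, 6=blue. Every edge joins two different colors.

2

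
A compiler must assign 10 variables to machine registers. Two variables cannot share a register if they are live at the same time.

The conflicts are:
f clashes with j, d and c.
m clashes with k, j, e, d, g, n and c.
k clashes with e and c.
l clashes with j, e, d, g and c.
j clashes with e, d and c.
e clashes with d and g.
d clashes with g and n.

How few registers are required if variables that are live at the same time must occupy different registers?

4

l, e, d, g are mutually in conflict, so at least 4 registers are needed.
4 registers suffice: f=1, m=1, k=4, l=1, j=4, e=3, d=2, g=4, n=3, c=2. Each listed conflict is separated.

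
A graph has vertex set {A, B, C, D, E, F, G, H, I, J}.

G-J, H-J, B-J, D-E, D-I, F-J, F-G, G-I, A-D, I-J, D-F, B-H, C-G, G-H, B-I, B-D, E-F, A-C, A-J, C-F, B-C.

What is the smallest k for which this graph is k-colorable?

C, F, G are mutually adjacent, so at least 3 colors are needed.
3 colors suffice: A=2, B=2, C=1, D=1, E=2, F=3, G=2, H=3, I=3, J=1. No two adjacent vertices share a color.

3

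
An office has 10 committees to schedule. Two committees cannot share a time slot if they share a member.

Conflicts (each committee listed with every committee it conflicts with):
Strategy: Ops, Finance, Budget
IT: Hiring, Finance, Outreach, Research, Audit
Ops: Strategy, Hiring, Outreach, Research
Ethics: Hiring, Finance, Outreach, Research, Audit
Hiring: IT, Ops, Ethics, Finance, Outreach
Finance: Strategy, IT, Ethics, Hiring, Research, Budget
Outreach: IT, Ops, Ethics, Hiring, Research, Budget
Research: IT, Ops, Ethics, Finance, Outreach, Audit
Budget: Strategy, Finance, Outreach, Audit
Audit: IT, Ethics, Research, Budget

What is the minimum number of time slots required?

3

Strategy, Finance, Budget pairwise conflict, so at least 3 time slots are needed.
3 time slots suffice: time slot 1 → {Finance, Outreach, Audit}; time slot 2 → {Strategy, Hiring, Research}; time slot 3 → {IT, Ops, Ethics, Budget}. Every pair that conflicts lands in different time slots.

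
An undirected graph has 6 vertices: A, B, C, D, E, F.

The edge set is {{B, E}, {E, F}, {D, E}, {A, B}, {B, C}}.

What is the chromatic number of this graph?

B and C are adjacent, so at least 2 colors are needed.
One proper 2-coloring: A=2, B=1, C=2, D=1, E=2, F=1. Each edge has distinct colors on its endpoints.

2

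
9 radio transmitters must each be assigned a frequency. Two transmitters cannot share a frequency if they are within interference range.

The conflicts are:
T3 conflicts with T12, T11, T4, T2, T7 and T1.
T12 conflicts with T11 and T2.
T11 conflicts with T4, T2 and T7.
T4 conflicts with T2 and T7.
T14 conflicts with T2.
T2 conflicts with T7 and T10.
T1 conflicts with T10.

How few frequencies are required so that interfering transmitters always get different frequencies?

T3, T11, T4, T2, T7 pairwise conflict, so at least 5 frequencies are needed.
5 frequencies suffice: frequency 1 → {T2, T1}; frequency 2 → {T3, T14, T10}; frequency 3 → {T11}; frequency 4 → {T12, T4}; frequency 5 → {T7}. Every pair that conflicts lands in different frequencies.

5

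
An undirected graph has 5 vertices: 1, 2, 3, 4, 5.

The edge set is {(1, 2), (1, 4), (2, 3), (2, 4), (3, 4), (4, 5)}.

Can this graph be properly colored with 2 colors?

No

1, 2, 4 are mutually adjacent, so at least 3 colors are needed.
So 2 colors are not enough.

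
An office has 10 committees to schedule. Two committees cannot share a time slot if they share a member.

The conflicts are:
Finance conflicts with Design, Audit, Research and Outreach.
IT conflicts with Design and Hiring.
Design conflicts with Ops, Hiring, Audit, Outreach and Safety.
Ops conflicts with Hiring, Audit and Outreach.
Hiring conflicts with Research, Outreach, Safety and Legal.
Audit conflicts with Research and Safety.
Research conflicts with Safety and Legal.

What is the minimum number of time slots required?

4

Design, Ops, Hiring, Outreach pairwise conflict, so at least 4 time slots are needed.
4 time slots suffice: time slot 1 → {Design, Research}; time slot 2 → {Hiring, Audit}; time slot 3 → {Finance, IT, Ops, Safety, Legal}; time slot 4 → {Outreach}. Each listed conflict is separated.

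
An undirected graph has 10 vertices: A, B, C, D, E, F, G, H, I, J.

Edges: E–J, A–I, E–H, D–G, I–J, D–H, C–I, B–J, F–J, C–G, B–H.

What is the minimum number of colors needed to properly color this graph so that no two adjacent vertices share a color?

The cycle H-B-J-I-C-G-D-H has odd length 7, so it cannot be 2-colored; at least 3 colors are needed.
A valid assignment using 3 colors: A=1, B=2, C=1, D=2, E=2, F=2, G=3, H=1, I=2, J=1. Every edge joins two different colors.

3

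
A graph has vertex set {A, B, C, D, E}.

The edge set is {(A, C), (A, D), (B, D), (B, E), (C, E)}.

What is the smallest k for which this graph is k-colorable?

3

The cycle C-A-D-B-E-C has odd length 5, so it cannot be 2-colored; at least 3 colors are needed.
3 colors suffice: A=2, B=2, C=1, D=1, E=3. Each edge has distinct colors on its endpoints.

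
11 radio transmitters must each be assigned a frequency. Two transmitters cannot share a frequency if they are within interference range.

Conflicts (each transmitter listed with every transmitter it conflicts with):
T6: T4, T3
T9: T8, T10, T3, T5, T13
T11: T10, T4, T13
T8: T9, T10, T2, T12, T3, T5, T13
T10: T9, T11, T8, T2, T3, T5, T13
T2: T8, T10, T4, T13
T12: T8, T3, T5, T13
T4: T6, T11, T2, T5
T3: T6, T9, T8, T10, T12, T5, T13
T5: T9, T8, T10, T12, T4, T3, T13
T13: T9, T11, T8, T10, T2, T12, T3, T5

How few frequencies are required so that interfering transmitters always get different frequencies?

6

T9, T8, T10, T3, T5, T13 all conflict with each other, so at least 6 frequencies are needed.
6 frequencies suffice: frequency 1 → {T4, T13}; frequency 2 → {T6, T11, T2, T5}; frequency 3 → {T8}; frequency 4 → {T3}; frequency 5 → {T10, T12}; frequency 6 → {T9}. No two conflicting transmitters share a frequency.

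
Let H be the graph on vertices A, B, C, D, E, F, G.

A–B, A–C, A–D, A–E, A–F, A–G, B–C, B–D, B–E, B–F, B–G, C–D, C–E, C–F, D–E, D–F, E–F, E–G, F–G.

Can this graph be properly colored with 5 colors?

No

A, B, C, D, E, F form a clique, so at least 6 colors are needed.
So 5 colors are not enough.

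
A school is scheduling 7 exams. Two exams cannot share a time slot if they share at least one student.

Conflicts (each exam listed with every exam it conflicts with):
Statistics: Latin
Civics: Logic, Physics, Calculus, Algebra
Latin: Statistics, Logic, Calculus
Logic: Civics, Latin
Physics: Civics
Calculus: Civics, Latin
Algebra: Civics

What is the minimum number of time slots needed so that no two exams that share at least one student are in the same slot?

2

Statistics and Latin conflict, so at least 2 time slots are needed.
A valid assignment using 2 time slots: Statistics=2, Civics=1, Latin=1, Logic=2, Physics=2, Calculus=2, Algebra=2. Each listed conflict is separated.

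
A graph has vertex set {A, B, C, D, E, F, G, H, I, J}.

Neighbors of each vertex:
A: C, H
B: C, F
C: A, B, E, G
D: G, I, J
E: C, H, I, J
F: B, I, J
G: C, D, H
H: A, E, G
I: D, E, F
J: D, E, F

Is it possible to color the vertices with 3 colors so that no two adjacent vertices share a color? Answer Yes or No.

Yes

The chromatic number is 3. The cycle I-E-H-G-D-I has odd length 5, so it cannot be 2-colored; at least 3 colors are needed.
3 colors suffice: color red → {A, D, E, F}; color blue → {C, H, I, J}; color green → {B, G}.
That is already a proper 3-coloring.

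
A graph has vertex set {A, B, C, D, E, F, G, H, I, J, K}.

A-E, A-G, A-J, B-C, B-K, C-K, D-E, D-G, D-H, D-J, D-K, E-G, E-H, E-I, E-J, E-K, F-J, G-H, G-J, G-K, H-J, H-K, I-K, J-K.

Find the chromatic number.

D, E, G, H, J, K form a clique, so at least 6 colors are needed.
6 colors suffice: A=1, B=2, C=3, D=6, E=2, F=1, G=4, H=5, I=3, J=3, K=1. Every edge joins two different colors.

6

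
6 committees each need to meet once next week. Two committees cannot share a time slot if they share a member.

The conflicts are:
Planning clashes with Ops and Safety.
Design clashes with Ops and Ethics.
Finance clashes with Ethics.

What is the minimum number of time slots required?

Finance and Ethics conflict, so at least 2 time slots are needed.
2 time slots suffice: Planning=1, Design=1, Ops=2, Finance=1, Safety=2, Ethics=2. Every pair that conflicts lands in different time slots.

2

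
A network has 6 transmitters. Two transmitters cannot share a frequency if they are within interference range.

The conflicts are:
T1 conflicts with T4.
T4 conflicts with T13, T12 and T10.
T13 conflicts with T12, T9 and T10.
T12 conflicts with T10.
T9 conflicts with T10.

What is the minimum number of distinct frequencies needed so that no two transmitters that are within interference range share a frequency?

T4, T13, T12, T10 are mutually in conflict, so at least 4 frequencies are needed.
Using 4 frequencies: T1=1, T4=2, T13=3, T12=4, T9=2, T10=1. Each listed conflict is separated.

4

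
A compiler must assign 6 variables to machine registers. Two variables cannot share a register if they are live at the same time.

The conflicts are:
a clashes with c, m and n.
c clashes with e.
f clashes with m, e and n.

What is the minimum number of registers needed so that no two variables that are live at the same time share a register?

The cycle a-n-f-e-c-a has odd length 5, so it cannot be 2-colored; at least 3 registers are needed.
Using 3 registers: a=1, c=2, f=1, m=2, e=3, n=2. Each listed conflict is separated.

3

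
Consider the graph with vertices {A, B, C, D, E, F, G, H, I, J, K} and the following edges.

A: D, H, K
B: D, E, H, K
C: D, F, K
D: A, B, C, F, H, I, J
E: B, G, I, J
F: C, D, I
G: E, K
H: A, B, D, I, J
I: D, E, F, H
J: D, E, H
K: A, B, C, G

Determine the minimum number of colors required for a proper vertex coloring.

3

A, D, H form a triangle, so at least 3 colors are needed.
3 colors suffice: color 1 → {D, E, K}; color 2 → {F, G, H}; color 3 → {A, B, C, I, J}. Every edge joins two different colors.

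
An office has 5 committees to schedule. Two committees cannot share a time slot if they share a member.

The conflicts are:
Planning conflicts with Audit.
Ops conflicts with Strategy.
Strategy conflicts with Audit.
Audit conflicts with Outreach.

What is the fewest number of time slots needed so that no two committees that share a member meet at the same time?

Ops and Strategy conflict, so at least 2 time slots are needed.
2 time slots suffice: time slot 1 → {Ops, Audit}; time slot 2 → {Planning, Strategy, Outreach}. Every pair that conflicts lands in different time slots.

2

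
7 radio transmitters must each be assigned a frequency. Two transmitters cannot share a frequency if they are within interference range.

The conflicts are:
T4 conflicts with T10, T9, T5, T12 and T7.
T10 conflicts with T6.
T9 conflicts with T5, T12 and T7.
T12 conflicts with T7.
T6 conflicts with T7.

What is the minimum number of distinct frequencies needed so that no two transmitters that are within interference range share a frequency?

4

T4, T9, T12, T7 are mutually in conflict, so at least 4 frequencies are needed.
4 frequencies suffice: frequency 1 → {T4, T6}; frequency 2 → {T10, T5, T7}; frequency 3 → {T9}; frequency 4 → {T12}. No two conflicting transmitters share a frequency.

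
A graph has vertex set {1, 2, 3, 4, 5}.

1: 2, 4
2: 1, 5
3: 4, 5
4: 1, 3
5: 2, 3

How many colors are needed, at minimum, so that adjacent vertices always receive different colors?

3

The cycle 4-3-5-2-1-4 has odd length 5, so it cannot be 2-colored; at least 3 colors are needed.
3 colors suffice: color red → {1, 5}; color blue → {2, 3}; color green → {4}. No two adjacent vertices share a color.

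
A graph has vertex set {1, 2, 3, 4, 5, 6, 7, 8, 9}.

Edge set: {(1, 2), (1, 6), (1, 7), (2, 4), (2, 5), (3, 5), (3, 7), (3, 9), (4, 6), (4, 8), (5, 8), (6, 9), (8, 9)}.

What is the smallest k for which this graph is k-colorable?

The cycle 1-6-9-3-7-1 has odd length 5, so it cannot be 2-colored; at least 3 colors are needed.
3 colors suffice: 1=b, 2=a, 3=a, 4=b, 5=b, 6=a, 7=c, 8=a, 9=b. Every edge joins two different colors.

3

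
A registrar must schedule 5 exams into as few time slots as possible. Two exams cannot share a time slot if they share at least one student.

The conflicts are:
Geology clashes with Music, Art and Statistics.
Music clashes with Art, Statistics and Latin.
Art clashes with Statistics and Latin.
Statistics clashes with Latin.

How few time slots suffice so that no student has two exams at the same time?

Geology, Music, Art, Statistics pairwise conflict, so at least 4 time slots are needed.
4 time slots suffice: time slot 1 → {Music}; time slot 2 → {Art}; time slot 3 → {Statistics}; time slot 4 → {Geology, Latin}. Every pair that conflicts lands in different time slots.

4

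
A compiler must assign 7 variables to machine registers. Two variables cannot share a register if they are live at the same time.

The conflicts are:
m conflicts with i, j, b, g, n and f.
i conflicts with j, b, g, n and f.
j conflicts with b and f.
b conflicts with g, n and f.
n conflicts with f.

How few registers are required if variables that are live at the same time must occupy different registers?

m, i, b, n, f pairwise conflict, so at least 5 registers are needed.
Using 5 registers: m=2, i=3, j=5, b=1, g=4, n=5, f=4. Each listed conflict is separated.

5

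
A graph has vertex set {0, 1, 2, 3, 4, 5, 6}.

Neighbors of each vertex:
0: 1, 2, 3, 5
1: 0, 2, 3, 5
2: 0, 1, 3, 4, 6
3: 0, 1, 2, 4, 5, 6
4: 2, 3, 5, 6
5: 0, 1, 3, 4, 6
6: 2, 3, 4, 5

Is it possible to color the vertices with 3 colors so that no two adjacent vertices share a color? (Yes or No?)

No

0, 1, 3, 5 are pairwise adjacent (a clique of size 4), so at least 4 colors are needed.
So 3 colors are not enough.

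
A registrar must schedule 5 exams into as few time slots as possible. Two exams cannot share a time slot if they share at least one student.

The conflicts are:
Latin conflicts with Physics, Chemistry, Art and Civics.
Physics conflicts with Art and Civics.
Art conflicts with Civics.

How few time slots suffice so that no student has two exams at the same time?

4

Latin, Physics, Art, Civics are mutually in conflict, so at least 4 time slots are needed.
Using 4 time slots: Latin=1, Physics=3, Chemistry=2, Art=4, Civics=2. Every pair that conflicts lands in different time slots.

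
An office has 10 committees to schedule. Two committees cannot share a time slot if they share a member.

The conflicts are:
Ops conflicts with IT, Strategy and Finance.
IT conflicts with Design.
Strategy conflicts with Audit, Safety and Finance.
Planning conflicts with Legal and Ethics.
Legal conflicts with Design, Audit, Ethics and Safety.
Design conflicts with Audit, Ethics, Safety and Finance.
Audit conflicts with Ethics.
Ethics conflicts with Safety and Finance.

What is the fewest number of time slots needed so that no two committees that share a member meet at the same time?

Legal, Design, Ethics, Safety are mutually in conflict, so at least 4 time slots are needed.
Using 4 time slots: Ops=2, IT=1, Strategy=1, Planning=2, Legal=3, Design=2, Audit=4, Ethics=1, Safety=4, Finance=3. No two conflicting committees share a time slot.

4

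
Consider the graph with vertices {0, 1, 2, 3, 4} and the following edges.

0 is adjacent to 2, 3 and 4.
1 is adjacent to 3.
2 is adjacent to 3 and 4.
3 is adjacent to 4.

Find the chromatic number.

0, 2, 3, 4 are mutually adjacent (a clique of size 4), so at least 4 colors are needed.
A valid assignment using 4 colors: 0=green, 1=blue, 2=blue, 3=red, 4=yellow. No two adjacent vertices share a color.

4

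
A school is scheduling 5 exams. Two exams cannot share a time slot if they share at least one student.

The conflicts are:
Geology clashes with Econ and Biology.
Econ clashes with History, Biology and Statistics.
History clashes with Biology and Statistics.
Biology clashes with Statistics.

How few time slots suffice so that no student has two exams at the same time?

Econ, History, Biology, Statistics all conflict with each other, so at least 4 time slots are needed.
Using 4 time slots: Geology=3, Econ=1, History=4, Biology=2, Statistics=3. Each listed conflict is separated.

4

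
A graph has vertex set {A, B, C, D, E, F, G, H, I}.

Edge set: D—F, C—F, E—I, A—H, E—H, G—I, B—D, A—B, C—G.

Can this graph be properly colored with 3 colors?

Yes

The chromatic number is 3. The cycle E-I-G-C-F-D-B-A-H-E has odd length 9, so it cannot be 2-colored; at least 3 colors are needed.
One proper 3-coloring: A=red, B=green, C=blue, D=blue, E=red, F=red, G=red, H=blue, I=blue.
That is already a proper 3-coloring.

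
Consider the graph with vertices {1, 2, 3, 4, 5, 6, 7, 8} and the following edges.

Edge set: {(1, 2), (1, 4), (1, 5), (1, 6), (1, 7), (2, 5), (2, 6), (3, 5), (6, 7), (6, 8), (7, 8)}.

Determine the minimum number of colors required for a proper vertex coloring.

3

1, 2, 6 form a triangle, so at least 3 colors are needed.
3 colors suffice: color red → {1, 3, 8}; color blue → {4, 5, 6}; color green → {2, 7}. Every edge joins two different colors.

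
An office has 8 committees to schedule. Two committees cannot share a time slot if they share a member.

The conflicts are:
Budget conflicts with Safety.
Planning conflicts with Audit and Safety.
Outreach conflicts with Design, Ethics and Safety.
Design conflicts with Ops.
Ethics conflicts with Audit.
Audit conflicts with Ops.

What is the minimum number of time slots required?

3

The cycle Safety-Planning-Audit-Ethics-Outreach-Safety has odd length 5, so it cannot be 2-colored; at least 3 time slots are needed.
3 time slots suffice: time slot 1 → {Design, Audit, Safety}; time slot 2 → {Budget, Planning, Outreach, Ops}; time slot 3 → {Ethics}. No two conflicting committees share a time slot.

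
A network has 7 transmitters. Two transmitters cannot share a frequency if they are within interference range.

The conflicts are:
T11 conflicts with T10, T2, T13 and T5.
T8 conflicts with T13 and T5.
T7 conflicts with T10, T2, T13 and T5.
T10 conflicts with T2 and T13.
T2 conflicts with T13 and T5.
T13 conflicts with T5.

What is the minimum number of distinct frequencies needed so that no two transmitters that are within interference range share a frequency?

T11, T2, T13, T5 pairwise conflict, so at least 4 frequencies are needed.
Using 4 frequencies: T11=4, T8=3, T7=4, T10=2, T2=3, T13=1, T5=2. Each listed conflict is separated.

4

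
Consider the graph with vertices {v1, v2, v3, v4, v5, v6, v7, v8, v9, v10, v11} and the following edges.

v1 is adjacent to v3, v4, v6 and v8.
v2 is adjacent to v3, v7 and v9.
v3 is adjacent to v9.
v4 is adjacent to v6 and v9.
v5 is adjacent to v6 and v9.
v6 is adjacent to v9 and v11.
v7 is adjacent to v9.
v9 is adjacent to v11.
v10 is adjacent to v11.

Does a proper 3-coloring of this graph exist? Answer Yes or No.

The chromatic number is 3. v5, v6, v9 are pairwise adjacent, so at least 3 colors are needed.
3 colors suffice: color 1 → {v1, v9, v10}; color 2 → {v3, v6, v7, v8}; color 3 → {v2, v4, v5, v11}.
That is already a proper 3-coloring.

Yes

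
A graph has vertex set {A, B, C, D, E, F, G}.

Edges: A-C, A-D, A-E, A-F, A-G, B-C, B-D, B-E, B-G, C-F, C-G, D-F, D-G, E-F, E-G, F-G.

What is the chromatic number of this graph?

A, D, F, G are pairwise adjacent (a clique of size 4), so at least 4 colors are needed.
A valid assignment using 4 colors: A=blue, B=blue, C=yellow, D=yellow, E=yellow, F=green, G=red. Each edge has distinct colors on its endpoints.

4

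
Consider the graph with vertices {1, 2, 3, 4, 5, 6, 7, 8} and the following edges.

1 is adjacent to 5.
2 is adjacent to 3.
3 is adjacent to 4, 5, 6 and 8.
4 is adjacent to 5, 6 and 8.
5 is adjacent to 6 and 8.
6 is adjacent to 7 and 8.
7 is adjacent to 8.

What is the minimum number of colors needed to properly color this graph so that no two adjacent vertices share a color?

3, 4, 5, 6, 8 form a clique, so at least 5 colors are needed.
One proper 5-coloring: 1=a, 2=a, 3=d, 4=e, 5=c, 6=b, 7=c, 8=a. Every edge joins two different colors.

5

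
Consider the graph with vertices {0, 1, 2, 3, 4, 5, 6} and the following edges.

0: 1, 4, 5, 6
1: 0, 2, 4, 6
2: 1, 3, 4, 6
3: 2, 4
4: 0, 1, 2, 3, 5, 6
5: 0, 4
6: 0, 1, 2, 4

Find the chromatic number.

1, 2, 4, 6 are pairwise adjacent (a clique of size 4), so at least 4 colors are needed.
4 colors suffice: color a → {4}; color b → {0, 2}; color c → {1, 3, 5}; color d → {6}. No two adjacent vertices share a color.

4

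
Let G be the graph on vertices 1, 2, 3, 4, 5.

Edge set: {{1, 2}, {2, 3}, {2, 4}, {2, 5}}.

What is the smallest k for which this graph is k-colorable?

2

2 and 3 are adjacent, so at least 2 colors are needed.
2 colors suffice: 1=blue, 2=red, 3=blue, 4=blue, 5=blue. No two adjacent vertices share a color.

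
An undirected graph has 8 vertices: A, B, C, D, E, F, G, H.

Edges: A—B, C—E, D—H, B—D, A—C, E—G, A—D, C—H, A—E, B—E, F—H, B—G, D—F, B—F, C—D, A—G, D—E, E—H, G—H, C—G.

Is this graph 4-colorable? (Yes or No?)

Yes

The chromatic number is 4. C, E, G, H are pairwise adjacent (a clique of size 4), so at least 4 colors are needed.
A valid assignment using 4 colors: A=green, B=yellow, C=yellow, D=blue, E=red, F=red, G=blue, H=green.
That is already a proper 4-coloring.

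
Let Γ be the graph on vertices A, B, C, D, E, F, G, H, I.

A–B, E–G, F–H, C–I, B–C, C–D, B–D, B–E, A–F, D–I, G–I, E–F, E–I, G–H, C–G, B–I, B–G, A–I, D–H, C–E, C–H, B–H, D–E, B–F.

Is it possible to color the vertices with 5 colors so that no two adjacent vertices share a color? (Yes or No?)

The chromatic number is 5. B, C, D, E, I are pairwise adjacent (a clique of size 5), so at least 5 colors are needed.
One proper 5-coloring: A=4, B=1, C=3, D=5, E=4, F=3, G=5, H=2, I=2.
That is already a proper 5-coloring.

Yes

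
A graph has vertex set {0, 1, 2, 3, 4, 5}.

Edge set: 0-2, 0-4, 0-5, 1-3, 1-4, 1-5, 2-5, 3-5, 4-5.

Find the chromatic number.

3

1, 4, 5 are pairwise adjacent, so at least 3 colors are needed.
3 colors suffice: 0=c, 1=c, 2=b, 3=b, 4=b, 5=a. Each edge has distinct colors on its endpoints.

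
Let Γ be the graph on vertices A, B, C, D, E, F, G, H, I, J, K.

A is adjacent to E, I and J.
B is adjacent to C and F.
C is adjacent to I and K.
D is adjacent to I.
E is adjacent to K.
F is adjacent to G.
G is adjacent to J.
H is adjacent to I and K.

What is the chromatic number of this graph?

The cycle E-K-C-I-A-E has odd length 5, so it cannot be 2-colored; at least 3 colors are needed.
3 colors suffice: color 1 → {B, I, J, K}; color 2 → {A, C, D, F, H}; color 3 → {E, G}. No two adjacent vertices share a color.

3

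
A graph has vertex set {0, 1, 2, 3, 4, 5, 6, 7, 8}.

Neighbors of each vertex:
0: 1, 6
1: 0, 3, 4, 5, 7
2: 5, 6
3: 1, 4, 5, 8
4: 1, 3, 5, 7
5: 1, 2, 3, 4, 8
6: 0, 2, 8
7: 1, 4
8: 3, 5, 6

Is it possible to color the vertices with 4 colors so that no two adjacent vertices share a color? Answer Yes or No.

The chromatic number is 4. 1, 3, 4, 5 are mutually adjacent (a clique of size 4), so at least 4 colors are needed.
4 colors suffice: color a → {1, 2, 8}; color b → {5, 6, 7}; color c → {0, 4}; color d → {3}.
That is already a proper 4-coloring.

Yes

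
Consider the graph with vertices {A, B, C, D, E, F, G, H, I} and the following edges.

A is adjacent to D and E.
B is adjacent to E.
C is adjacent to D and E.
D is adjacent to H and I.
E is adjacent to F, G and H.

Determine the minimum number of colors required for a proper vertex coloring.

2

D and H are adjacent, so at least 2 colors are needed.
2 colors suffice: color red → {D, E}; color blue → {A, B, C, F, G, H, I}. No two adjacent vertices share a color.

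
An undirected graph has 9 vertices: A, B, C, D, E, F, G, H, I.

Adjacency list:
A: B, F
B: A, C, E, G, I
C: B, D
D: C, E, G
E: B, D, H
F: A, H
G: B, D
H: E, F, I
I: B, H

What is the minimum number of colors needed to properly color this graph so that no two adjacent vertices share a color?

The cycle F-H-E-B-A-F has odd length 5, so it cannot be 2-colored; at least 3 colors are needed.
3 colors suffice: color 1 → {B, D, H}; color 2 → {C, E, F, G, I}; color 3 → {A}. Every edge joins two different colors.

3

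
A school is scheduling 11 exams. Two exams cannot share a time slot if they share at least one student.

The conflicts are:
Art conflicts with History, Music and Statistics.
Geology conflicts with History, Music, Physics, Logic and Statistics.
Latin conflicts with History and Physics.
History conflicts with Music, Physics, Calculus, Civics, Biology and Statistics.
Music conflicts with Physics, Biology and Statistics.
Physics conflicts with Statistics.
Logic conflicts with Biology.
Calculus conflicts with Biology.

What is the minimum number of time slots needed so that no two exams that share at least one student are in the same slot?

Geology, History, Music, Physics, Statistics are mutually in conflict, so at least 5 time slots are needed.
5 time slots suffice: time slot 1 → {History, Logic}; time slot 2 → {Latin, Music, Calculus, Civics}; time slot 3 → {Art, Geology, Biology}; time slot 4 → {Statistics}; time slot 5 → {Physics}. Every pair that conflicts lands in different time slots.

5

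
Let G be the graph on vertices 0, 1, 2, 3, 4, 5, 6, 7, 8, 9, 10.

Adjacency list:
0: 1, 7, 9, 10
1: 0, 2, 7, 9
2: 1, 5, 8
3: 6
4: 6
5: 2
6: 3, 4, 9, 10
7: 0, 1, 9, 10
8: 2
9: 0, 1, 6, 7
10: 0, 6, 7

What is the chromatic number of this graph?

0, 1, 7, 9 are pairwise adjacent (a clique of size 4), so at least 4 colors are needed.
4 colors suffice: color red → {2, 6, 7}; color blue → {3, 4, 5, 8, 9, 10}; color green → {1}; color yellow → {0}. Every edge joins two different colors.

4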